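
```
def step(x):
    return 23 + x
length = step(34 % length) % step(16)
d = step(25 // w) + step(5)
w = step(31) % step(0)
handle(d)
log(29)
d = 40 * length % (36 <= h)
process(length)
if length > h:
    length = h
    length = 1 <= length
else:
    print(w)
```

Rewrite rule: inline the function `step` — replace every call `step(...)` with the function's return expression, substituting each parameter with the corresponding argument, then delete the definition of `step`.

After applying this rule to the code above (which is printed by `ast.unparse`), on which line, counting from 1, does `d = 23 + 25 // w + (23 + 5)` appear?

2

Transformed code:
length = (23 + 34 % length) % (23 + 16)
d = 23 + 25 // w + (23 + 5)
w = (23 + 31) % (23 + 0)
handle(d)
log(29)
d = 40 * length % (36 <= h)
process(length)
if length > h:
    length = h
    length = 1 <= length
else:
    print(w)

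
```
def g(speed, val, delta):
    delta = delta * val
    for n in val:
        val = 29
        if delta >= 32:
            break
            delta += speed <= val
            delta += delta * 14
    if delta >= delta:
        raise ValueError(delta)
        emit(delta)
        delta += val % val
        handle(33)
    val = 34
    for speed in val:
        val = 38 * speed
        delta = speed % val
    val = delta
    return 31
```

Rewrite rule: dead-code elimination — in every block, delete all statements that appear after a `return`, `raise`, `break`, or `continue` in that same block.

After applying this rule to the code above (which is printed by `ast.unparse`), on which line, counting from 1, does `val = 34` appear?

Transformed code:
def g(speed, val, delta):
    delta = delta * val
    for n in val:
        val = 29
        if delta >= 32:
            break
    if delta >= delta:
        raise ValueError(delta)
    val = 34
    for speed in val:
        val = 38 * speed
        delta = speed % val
    val = delta
    return 31

9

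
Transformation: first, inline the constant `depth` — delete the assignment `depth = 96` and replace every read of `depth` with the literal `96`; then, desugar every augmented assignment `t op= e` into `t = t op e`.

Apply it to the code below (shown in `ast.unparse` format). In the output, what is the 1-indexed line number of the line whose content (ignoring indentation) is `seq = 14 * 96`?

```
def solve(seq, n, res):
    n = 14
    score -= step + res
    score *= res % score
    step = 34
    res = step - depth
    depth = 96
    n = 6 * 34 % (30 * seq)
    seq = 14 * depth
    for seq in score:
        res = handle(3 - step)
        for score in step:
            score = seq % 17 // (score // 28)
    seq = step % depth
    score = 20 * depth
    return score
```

8

Transformed code:
def solve(seq, n, res):
    n = 14
    score = score - (step + res)
    score = score * (res % score)
    step = 34
    res = step - 96
    n = 6 * 34 % (30 * seq)
    seq = 14 * 96
    for seq in score:
        res = handle(3 - step)
        for score in step:
            score = seq % 17 // (score // 28)
    seq = step % 96
    score = 20 * 96
    return score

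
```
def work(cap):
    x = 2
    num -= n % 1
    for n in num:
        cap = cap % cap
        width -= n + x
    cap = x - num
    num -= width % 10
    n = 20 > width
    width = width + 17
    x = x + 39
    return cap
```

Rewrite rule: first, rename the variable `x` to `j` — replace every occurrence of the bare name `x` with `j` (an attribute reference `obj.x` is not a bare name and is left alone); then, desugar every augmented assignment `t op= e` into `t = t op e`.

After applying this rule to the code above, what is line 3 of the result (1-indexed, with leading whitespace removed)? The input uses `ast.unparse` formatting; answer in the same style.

Transformed code:
def work(cap):
    j = 2
    num = num - n % 1
    for n in num:
        cap = cap % cap
        width = width - (n + j)
    cap = j - num
    num = num - width % 10
    n = 20 > width
    width = width + 17
    j = j + 39
    return cap

num = num - n % 1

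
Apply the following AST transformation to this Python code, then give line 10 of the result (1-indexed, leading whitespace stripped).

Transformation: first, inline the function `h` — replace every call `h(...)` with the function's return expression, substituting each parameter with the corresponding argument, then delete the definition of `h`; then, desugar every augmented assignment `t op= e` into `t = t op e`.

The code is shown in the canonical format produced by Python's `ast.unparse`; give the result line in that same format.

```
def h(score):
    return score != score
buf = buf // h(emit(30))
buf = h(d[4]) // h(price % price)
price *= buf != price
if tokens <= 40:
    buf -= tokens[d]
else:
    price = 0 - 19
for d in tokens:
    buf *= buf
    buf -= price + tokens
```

buf = buf - (price + tokens)

Transformed code:
buf = buf // (emit(30) != emit(30))
buf = (d[4] != d[4]) // (price % price != price % price)
price = price * (buf != price)
if tokens <= 40:
    buf = buf - tokens[d]
else:
    price = 0 - 19
for d in tokens:
    buf = buf * buf
    buf = buf - (price + tokens)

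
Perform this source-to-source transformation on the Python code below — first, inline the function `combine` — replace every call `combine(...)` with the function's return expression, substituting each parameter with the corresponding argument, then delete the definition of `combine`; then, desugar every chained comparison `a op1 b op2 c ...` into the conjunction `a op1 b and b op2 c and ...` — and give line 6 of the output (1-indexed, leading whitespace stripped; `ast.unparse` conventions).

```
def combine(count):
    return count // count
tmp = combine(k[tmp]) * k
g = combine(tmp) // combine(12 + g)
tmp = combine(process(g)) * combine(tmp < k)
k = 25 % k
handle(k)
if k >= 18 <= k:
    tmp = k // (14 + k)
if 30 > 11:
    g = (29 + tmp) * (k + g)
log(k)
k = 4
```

Transformed code:
tmp = k[tmp] // k[tmp] * k
g = tmp // tmp // ((12 + g) // (12 + g))
tmp = process(g) // process(g) * ((tmp < k) // (tmp < k))
k = 25 % k
handle(k)
if k >= 18 and 18 <= k:
    tmp = k // (14 + k)
if 30 > 11:
    g = (29 + tmp) * (k + g)
log(k)
k = 4

if k >= 18 and 18 <= k:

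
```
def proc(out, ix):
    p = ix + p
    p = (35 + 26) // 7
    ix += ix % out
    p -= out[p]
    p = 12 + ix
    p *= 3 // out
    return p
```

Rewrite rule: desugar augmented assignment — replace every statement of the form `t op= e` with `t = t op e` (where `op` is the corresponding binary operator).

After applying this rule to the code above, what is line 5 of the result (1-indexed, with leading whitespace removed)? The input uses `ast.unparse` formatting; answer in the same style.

p = p - out[p]

Transformed code:
def proc(out, ix):
    p = ix + p
    p = (35 + 26) // 7
    ix = ix + ix % out
    p = p - out[p]
    p = 12 + ix
    p = p * (3 // out)
    return p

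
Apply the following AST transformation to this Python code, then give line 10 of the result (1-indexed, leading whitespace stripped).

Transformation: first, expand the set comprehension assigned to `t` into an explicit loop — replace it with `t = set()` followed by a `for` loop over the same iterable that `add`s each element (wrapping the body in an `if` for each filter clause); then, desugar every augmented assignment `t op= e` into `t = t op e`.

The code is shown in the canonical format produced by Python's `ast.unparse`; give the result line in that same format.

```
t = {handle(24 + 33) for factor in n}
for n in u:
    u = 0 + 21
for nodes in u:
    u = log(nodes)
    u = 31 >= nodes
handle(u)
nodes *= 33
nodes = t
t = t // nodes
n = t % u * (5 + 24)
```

nodes = nodes * 33

Transformed code:
t = set()
for factor in n:
    t.add(handle(24 + 33))
for n in u:
    u = 0 + 21
for nodes in u:
    u = log(nodes)
    u = 31 >= nodes
handle(u)
nodes = nodes * 33
nodes = t
t = t // nodes
n = t % u * (5 + 24)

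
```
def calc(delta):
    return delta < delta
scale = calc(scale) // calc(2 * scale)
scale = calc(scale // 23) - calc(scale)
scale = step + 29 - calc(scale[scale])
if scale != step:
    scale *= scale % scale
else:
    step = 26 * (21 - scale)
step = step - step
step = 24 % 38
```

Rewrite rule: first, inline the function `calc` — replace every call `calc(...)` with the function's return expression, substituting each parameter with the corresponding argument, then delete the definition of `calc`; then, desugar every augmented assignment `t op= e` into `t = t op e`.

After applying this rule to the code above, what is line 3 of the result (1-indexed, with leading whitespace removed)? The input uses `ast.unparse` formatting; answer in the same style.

Transformed code:
scale = (scale < scale) // (2 * scale < 2 * scale)
scale = (scale // 23 < scale // 23) - (scale < scale)
scale = step + 29 - (scale[scale] < scale[scale])
if scale != step:
    scale = scale * (scale % scale)
else:
    step = 26 * (21 - scale)
step = step - step
step = 24 % 38

scale = step + 29 - (scale[scale] < scale[scale])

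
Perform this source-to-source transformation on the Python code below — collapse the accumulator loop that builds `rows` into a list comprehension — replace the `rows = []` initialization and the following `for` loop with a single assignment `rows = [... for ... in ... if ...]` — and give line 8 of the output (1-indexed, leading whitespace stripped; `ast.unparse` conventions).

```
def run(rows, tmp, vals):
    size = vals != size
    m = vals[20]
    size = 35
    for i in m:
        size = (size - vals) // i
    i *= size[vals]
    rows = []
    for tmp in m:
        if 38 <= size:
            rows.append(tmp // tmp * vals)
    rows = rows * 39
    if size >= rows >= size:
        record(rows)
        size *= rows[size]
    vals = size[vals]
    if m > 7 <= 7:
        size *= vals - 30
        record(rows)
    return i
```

Transformed code:
def run(rows, tmp, vals):
    size = vals != size
    m = vals[20]
    size = 35
    for i in m:
        size = (size - vals) // i
    i *= size[vals]
    rows = [tmp // tmp * vals for tmp in m if 38 <= size]
    rows = rows * 39
    if size >= rows >= size:
        record(rows)
        size *= rows[size]
    vals = size[vals]
    if m > 7 <= 7:
        size *= vals - 30
        record(rows)
    return i

rows = [tmp // tmp * vals for tmp in m if 38 <= size]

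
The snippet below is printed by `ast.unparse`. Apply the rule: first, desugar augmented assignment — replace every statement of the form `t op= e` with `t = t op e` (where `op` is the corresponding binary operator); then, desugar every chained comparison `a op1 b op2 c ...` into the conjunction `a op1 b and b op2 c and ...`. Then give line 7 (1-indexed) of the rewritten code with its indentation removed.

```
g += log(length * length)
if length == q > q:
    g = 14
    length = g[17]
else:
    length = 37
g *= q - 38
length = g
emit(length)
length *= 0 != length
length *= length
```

g = g * (q - 38)

Transformed code:
g = g + log(length * length)
if length == q and q > q:
    g = 14
    length = g[17]
else:
    length = 37
g = g * (q - 38)
length = g
emit(length)
length = length * (0 != length)
length = length * length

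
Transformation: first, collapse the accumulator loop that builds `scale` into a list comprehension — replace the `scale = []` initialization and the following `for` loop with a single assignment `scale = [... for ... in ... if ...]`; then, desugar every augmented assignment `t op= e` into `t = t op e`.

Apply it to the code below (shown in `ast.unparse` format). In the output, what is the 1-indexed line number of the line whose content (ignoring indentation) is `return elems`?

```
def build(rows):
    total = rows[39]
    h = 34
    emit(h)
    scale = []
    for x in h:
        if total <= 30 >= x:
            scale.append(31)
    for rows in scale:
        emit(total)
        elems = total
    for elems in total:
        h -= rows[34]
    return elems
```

11

Transformed code:
def build(rows):
    total = rows[39]
    h = 34
    emit(h)
    scale = [31 for x in h if total <= 30 >= x]
    for rows in scale:
        emit(total)
        elems = total
    for elems in total:
        h = h - rows[34]
    return elems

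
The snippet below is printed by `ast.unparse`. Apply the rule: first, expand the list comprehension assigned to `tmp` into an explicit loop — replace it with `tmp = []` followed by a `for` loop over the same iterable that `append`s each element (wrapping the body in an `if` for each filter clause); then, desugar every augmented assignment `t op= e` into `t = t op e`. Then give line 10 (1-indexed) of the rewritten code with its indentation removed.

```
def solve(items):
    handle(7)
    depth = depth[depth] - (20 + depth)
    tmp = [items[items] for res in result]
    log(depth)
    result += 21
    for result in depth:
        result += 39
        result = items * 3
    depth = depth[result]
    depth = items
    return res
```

Transformed code:
def solve(items):
    handle(7)
    depth = depth[depth] - (20 + depth)
    tmp = []
    for res in result:
        tmp.append(items[items])
    log(depth)
    result = result + 21
    for result in depth:
        result = result + 39
        result = items * 3
    depth = depth[result]
    depth = items
    return res

result = result + 39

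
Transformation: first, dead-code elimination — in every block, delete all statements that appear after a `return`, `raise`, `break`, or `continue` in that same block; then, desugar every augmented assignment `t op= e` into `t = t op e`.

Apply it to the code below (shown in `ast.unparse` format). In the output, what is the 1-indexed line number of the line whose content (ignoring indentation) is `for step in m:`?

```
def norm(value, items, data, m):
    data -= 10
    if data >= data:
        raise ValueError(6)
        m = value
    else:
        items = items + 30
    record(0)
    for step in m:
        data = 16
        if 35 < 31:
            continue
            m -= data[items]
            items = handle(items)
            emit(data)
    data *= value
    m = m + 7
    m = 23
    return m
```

Transformed code:
def norm(value, items, data, m):
    data = data - 10
    if data >= data:
        raise ValueError(6)
    else:
        items = items + 30
    record(0)
    for step in m:
        data = 16
        if 35 < 31:
            continue
    data = data * value
    m = m + 7
    m = 23
    return m

8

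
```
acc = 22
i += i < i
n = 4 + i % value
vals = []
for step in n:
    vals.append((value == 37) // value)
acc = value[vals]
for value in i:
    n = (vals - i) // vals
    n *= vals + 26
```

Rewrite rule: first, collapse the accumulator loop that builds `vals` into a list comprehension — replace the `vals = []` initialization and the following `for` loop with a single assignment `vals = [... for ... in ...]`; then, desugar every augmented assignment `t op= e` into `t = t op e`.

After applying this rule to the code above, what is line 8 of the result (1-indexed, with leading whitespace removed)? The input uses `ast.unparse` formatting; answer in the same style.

n = n * (vals + 26)

Transformed code:
acc = 22
i = i + (i < i)
n = 4 + i % value
vals = [(value == 37) // value for step in n]
acc = value[vals]
for value in i:
    n = (vals - i) // vals
    n = n * (vals + 26)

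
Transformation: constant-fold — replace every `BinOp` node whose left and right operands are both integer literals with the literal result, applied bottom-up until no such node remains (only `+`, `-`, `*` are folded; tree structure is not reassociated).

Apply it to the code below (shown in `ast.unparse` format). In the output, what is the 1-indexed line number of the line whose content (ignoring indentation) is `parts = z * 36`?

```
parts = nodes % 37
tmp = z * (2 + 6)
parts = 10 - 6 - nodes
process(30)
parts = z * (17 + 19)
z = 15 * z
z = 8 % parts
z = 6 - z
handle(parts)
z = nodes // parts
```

Transformed code:
parts = nodes % 37
tmp = z * 8
parts = 4 - nodes
process(30)
parts = z * 36
z = 15 * z
z = 8 % parts
z = 6 - z
handle(parts)
z = nodes // parts

5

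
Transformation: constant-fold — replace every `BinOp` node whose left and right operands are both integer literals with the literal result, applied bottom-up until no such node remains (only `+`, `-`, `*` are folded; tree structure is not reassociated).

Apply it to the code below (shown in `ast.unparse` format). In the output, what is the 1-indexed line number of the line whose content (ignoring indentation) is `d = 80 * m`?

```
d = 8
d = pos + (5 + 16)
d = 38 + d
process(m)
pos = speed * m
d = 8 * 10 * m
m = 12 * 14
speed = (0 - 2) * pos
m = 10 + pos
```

6

Transformed code:
d = 8
d = pos + 21
d = 38 + d
process(m)
pos = speed * m
d = 80 * m
m = 168
speed = -2 * pos
m = 10 + pos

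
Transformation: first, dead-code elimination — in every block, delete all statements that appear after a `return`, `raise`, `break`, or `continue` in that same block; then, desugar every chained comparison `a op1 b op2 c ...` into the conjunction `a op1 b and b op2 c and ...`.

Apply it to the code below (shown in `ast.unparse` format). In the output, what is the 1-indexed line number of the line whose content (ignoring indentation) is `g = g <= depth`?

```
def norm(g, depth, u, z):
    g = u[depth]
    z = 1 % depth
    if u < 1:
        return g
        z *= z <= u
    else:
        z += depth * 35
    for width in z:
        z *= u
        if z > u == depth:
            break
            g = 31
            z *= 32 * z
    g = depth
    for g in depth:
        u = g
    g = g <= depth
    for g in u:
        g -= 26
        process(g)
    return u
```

Transformed code:
def norm(g, depth, u, z):
    g = u[depth]
    z = 1 % depth
    if u < 1:
        return g
    else:
        z += depth * 35
    for width in z:
        z *= u
        if z > u and u == depth:
            break
    g = depth
    for g in depth:
        u = g
    g = g <= depth
    for g in u:
        g -= 26
        process(g)
    return u

15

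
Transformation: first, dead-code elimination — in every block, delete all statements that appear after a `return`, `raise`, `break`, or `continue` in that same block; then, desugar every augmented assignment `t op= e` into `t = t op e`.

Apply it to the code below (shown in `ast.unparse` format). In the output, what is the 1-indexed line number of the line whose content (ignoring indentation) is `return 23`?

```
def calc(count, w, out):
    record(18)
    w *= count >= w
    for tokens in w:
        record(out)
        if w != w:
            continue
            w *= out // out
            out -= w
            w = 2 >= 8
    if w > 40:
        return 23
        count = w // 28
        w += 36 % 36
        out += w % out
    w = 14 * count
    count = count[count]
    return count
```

9

Transformed code:
def calc(count, w, out):
    record(18)
    w = w * (count >= w)
    for tokens in w:
        record(out)
        if w != w:
            continue
    if w > 40:
        return 23
    w = 14 * count
    count = count[count]
    return count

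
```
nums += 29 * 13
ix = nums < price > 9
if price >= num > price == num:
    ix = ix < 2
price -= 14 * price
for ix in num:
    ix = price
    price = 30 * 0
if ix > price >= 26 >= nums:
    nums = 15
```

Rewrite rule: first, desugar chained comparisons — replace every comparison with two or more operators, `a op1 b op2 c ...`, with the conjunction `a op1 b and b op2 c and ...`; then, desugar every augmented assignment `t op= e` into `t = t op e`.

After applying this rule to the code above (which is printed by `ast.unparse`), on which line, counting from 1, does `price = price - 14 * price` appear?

Transformed code:
nums = nums + 29 * 13
ix = nums < price and price > 9
if price >= num and num > price and (price == num):
    ix = ix < 2
price = price - 14 * price
for ix in num:
    ix = price
    price = 30 * 0
if ix > price and price >= 26 and (26 >= nums):
    nums = 15

5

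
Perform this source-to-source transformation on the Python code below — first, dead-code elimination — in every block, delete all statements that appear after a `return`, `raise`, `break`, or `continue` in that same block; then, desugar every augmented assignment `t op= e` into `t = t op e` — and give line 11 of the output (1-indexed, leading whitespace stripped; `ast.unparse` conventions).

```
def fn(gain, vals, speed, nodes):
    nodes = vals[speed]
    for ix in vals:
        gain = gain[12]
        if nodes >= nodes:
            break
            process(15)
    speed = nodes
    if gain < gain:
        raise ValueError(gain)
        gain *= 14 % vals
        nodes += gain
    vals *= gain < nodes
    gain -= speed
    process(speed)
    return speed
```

Transformed code:
def fn(gain, vals, speed, nodes):
    nodes = vals[speed]
    for ix in vals:
        gain = gain[12]
        if nodes >= nodes:
            break
    speed = nodes
    if gain < gain:
        raise ValueError(gain)
    vals = vals * (gain < nodes)
    gain = gain - speed
    process(speed)
    return speed

gain = gain - speed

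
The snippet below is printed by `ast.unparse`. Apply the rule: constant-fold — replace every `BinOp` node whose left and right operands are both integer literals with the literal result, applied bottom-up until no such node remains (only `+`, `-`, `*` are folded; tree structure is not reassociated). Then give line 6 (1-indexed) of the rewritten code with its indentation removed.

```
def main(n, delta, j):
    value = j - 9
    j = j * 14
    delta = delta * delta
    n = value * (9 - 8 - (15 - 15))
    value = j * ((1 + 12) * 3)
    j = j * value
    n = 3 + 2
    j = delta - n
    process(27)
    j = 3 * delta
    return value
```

value = j * 39

Transformed code:
def main(n, delta, j):
    value = j - 9
    j = j * 14
    delta = delta * delta
    n = value * 1
    value = j * 39
    j = j * value
    n = 5
    j = delta - n
    process(27)
    j = 3 * delta
    return value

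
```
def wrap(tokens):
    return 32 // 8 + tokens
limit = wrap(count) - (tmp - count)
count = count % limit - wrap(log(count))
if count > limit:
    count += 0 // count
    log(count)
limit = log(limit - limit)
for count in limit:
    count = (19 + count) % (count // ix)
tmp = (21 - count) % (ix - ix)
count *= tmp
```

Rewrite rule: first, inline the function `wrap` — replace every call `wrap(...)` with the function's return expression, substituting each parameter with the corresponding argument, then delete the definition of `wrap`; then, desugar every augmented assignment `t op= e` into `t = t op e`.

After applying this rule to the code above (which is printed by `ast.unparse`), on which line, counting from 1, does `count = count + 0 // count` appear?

Transformed code:
limit = 32 // 8 + count - (tmp - count)
count = count % limit - (32 // 8 + log(count))
if count > limit:
    count = count + 0 // count
    log(count)
limit = log(limit - limit)
for count in limit:
    count = (19 + count) % (count // ix)
tmp = (21 - count) % (ix - ix)
count = count * tmp

4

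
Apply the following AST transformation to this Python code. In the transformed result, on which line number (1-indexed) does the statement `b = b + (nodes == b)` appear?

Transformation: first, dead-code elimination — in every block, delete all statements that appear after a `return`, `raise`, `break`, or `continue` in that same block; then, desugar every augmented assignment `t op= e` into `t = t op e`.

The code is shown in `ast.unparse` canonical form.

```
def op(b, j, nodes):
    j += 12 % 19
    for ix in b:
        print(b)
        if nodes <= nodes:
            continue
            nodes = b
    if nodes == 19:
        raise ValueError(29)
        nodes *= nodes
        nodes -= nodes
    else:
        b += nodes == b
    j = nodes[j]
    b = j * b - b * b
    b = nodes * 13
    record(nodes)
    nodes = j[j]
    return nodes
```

10

Transformed code:
def op(b, j, nodes):
    j = j + 12 % 19
    for ix in b:
        print(b)
        if nodes <= nodes:
            continue
    if nodes == 19:
        raise ValueError(29)
    else:
        b = b + (nodes == b)
    j = nodes[j]
    b = j * b - b * b
    b = nodes * 13
    record(nodes)
    nodes = j[j]
    return nodes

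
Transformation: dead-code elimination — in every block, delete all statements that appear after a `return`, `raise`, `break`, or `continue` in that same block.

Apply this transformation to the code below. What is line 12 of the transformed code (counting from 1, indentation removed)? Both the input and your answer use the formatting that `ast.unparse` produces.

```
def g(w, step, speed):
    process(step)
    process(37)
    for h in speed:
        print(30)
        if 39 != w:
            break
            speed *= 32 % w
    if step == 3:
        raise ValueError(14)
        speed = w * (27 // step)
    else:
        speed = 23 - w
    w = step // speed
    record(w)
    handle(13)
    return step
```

w = step // speed

Transformed code:
def g(w, step, speed):
    process(step)
    process(37)
    for h in speed:
        print(30)
        if 39 != w:
            break
    if step == 3:
        raise ValueError(14)
    else:
        speed = 23 - w
    w = step // speed
    record(w)
    handle(13)
    return step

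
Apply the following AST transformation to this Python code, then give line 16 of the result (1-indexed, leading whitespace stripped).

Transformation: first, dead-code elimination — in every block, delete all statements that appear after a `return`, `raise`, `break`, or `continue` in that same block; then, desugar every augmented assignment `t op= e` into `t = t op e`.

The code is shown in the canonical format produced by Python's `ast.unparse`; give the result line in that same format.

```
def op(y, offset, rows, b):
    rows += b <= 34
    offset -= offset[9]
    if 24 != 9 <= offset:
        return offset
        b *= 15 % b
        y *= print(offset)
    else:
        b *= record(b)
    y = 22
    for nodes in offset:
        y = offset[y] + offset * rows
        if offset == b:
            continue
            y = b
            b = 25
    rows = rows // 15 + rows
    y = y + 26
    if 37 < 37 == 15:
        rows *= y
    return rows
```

rows = rows * y

Transformed code:
def op(y, offset, rows, b):
    rows = rows + (b <= 34)
    offset = offset - offset[9]
    if 24 != 9 <= offset:
        return offset
    else:
        b = b * record(b)
    y = 22
    for nodes in offset:
        y = offset[y] + offset * rows
        if offset == b:
            continue
    rows = rows // 15 + rows
    y = y + 26
    if 37 < 37 == 15:
        rows = rows * y
    return rows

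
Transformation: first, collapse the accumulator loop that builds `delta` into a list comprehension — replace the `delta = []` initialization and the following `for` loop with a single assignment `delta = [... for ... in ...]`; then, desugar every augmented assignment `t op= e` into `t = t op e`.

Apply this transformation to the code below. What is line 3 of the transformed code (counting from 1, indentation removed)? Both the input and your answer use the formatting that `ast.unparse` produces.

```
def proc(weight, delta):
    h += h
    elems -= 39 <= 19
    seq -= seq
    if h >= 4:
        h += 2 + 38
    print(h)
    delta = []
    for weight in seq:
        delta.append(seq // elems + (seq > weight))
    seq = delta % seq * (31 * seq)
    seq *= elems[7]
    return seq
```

elems = elems - (39 <= 19)

Transformed code:
def proc(weight, delta):
    h = h + h
    elems = elems - (39 <= 19)
    seq = seq - seq
    if h >= 4:
        h = h + (2 + 38)
    print(h)
    delta = [seq // elems + (seq > weight) for weight in seq]
    seq = delta % seq * (31 * seq)
    seq = seq * elems[7]
    return seq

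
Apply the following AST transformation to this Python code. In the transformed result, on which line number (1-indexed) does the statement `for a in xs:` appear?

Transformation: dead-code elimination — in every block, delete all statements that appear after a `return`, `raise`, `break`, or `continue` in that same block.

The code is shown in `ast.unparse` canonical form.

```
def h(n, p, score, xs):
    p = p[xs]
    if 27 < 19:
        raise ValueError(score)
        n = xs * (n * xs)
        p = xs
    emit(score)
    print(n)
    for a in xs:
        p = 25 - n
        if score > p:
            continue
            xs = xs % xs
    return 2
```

7

Transformed code:
def h(n, p, score, xs):
    p = p[xs]
    if 27 < 19:
        raise ValueError(score)
    emit(score)
    print(n)
    for a in xs:
        p = 25 - n
        if score > p:
            continue
    return 2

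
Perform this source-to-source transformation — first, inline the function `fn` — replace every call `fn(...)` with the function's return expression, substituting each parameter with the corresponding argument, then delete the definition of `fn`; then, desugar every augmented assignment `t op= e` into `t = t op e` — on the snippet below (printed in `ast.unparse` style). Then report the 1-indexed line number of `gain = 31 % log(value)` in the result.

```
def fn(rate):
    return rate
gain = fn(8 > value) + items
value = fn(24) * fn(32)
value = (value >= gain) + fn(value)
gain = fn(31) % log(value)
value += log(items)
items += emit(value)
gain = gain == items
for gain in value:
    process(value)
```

4

Transformed code:
gain = (8 > value) + items
value = 24 * 32
value = (value >= gain) + value
gain = 31 % log(value)
value = value + log(items)
items = items + emit(value)
gain = gain == items
for gain in value:
    process(value)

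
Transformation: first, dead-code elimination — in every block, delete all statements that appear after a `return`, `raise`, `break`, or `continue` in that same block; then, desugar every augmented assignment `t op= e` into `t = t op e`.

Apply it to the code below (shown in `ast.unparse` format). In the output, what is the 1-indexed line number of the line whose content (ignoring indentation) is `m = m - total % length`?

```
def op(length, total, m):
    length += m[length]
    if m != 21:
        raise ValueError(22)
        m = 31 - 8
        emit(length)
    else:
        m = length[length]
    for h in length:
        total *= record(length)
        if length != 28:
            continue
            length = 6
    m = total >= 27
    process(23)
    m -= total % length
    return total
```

13

Transformed code:
def op(length, total, m):
    length = length + m[length]
    if m != 21:
        raise ValueError(22)
    else:
        m = length[length]
    for h in length:
        total = total * record(length)
        if length != 28:
            continue
    m = total >= 27
    process(23)
    m = m - total % length
    return total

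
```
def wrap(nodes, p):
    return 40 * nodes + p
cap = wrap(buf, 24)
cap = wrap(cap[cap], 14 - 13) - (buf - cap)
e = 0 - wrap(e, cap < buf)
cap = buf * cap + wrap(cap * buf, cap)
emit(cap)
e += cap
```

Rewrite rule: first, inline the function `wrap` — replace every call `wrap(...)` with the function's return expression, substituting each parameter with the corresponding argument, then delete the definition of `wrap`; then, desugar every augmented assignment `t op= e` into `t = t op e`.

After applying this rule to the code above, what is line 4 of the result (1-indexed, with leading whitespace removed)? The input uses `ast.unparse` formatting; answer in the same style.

Transformed code:
cap = 40 * buf + 24
cap = 40 * cap[cap] + (14 - 13) - (buf - cap)
e = 0 - (40 * e + (cap < buf))
cap = buf * cap + (40 * (cap * buf) + cap)
emit(cap)
e = e + cap

cap = buf * cap + (40 * (cap * buf) + cap)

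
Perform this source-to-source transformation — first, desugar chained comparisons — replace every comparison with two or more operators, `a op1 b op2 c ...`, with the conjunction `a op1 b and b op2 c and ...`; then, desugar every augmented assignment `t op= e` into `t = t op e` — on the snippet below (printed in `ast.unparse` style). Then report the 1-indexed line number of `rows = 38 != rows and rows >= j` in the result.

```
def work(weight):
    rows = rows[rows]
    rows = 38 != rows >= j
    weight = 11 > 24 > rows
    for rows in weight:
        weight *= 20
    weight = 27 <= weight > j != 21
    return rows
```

3

Transformed code:
def work(weight):
    rows = rows[rows]
    rows = 38 != rows and rows >= j
    weight = 11 > 24 and 24 > rows
    for rows in weight:
        weight = weight * 20
    weight = 27 <= weight and weight > j and (j != 21)
    return rows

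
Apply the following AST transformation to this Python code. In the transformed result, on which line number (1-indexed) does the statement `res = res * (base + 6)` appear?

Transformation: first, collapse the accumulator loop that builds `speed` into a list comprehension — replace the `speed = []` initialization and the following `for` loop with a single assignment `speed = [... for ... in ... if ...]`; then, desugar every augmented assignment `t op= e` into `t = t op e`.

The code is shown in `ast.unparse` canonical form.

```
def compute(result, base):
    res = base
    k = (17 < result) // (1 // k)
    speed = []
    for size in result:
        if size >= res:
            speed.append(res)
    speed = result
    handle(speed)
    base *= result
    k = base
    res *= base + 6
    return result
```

Transformed code:
def compute(result, base):
    res = base
    k = (17 < result) // (1 // k)
    speed = [res for size in result if size >= res]
    speed = result
    handle(speed)
    base = base * result
    k = base
    res = res * (base + 6)
    return result

9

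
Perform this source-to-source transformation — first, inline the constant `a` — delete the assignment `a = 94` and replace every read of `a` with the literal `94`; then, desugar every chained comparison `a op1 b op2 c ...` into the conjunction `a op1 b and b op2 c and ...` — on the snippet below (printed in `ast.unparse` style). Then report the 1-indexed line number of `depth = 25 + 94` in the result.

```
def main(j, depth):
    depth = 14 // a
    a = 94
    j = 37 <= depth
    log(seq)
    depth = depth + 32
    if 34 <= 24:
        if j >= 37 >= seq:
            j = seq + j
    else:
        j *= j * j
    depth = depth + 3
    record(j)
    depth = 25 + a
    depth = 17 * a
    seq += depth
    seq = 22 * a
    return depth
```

13

Transformed code:
def main(j, depth):
    depth = 14 // 94
    j = 37 <= depth
    log(seq)
    depth = depth + 32
    if 34 <= 24:
        if j >= 37 and 37 >= seq:
            j = seq + j
    else:
        j *= j * j
    depth = depth + 3
    record(j)
    depth = 25 + 94
    depth = 17 * 94
    seq += depth
    seq = 22 * 94
    return depth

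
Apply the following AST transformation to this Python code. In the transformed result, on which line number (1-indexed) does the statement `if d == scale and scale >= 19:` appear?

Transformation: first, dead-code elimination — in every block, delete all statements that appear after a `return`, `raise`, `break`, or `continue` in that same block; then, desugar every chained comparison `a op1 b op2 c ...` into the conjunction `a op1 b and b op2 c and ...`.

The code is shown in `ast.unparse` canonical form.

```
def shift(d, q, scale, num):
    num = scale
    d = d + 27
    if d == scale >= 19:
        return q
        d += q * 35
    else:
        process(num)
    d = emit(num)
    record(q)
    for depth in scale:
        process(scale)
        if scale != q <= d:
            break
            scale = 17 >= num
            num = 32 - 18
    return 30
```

Transformed code:
def shift(d, q, scale, num):
    num = scale
    d = d + 27
    if d == scale and scale >= 19:
        return q
    else:
        process(num)
    d = emit(num)
    record(q)
    for depth in scale:
        process(scale)
        if scale != q and q <= d:
            break
    return 30

4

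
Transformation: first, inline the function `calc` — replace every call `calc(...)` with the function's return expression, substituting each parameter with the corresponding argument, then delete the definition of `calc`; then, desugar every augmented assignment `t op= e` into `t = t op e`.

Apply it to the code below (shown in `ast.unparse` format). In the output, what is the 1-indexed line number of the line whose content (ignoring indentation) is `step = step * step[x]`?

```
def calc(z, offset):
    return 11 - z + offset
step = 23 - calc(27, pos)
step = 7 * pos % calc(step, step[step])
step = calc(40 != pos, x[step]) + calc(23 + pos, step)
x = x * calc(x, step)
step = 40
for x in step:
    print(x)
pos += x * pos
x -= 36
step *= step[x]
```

10

Transformed code:
step = 23 - (11 - 27 + pos)
step = 7 * pos % (11 - step + step[step])
step = 11 - (40 != pos) + x[step] + (11 - (23 + pos) + step)
x = x * (11 - x + step)
step = 40
for x in step:
    print(x)
pos = pos + x * pos
x = x - 36
step = step * step[x]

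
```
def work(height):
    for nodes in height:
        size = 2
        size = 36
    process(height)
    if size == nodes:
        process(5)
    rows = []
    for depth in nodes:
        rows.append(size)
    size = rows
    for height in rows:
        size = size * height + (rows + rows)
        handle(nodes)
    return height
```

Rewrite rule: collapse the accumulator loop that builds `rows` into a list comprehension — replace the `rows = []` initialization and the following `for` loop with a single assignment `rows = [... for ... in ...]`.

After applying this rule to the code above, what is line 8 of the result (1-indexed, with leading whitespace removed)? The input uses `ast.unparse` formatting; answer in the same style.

rows = [size for depth in nodes]

Transformed code:
def work(height):
    for nodes in height:
        size = 2
        size = 36
    process(height)
    if size == nodes:
        process(5)
    rows = [size for depth in nodes]
    size = rows
    for height in rows:
        size = size * height + (rows + rows)
        handle(nodes)
    return height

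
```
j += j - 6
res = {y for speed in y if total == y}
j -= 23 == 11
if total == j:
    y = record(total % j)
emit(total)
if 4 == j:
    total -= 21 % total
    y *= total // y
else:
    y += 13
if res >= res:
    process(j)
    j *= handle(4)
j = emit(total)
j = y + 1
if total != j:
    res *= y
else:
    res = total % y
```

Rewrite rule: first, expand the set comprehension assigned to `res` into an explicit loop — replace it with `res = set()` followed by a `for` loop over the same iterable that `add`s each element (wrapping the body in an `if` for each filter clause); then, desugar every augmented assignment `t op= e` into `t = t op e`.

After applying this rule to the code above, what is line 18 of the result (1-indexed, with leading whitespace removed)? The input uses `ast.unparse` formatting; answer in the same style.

j = emit(total)

Transformed code:
j = j + (j - 6)
res = set()
for speed in y:
    if total == y:
        res.add(y)
j = j - (23 == 11)
if total == j:
    y = record(total % j)
emit(total)
if 4 == j:
    total = total - 21 % total
    y = y * (total // y)
else:
    y = y + 13
if res >= res:
    process(j)
    j = j * handle(4)
j = emit(total)
j = y + 1
if total != j:
    res = res * y
else:
    res = total % y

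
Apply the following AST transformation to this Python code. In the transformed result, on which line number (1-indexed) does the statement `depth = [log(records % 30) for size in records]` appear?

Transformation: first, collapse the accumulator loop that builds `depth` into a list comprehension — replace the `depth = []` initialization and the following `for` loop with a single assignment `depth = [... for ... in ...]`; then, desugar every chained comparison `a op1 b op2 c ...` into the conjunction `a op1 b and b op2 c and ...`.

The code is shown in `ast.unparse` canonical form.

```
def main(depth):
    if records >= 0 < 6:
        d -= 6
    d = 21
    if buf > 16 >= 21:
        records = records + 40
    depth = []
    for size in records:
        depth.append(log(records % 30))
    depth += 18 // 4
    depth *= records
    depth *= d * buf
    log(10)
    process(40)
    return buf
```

7

Transformed code:
def main(depth):
    if records >= 0 and 0 < 6:
        d -= 6
    d = 21
    if buf > 16 and 16 >= 21:
        records = records + 40
    depth = [log(records % 30) for size in records]
    depth += 18 // 4
    depth *= records
    depth *= d * buf
    log(10)
    process(40)
    return buf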